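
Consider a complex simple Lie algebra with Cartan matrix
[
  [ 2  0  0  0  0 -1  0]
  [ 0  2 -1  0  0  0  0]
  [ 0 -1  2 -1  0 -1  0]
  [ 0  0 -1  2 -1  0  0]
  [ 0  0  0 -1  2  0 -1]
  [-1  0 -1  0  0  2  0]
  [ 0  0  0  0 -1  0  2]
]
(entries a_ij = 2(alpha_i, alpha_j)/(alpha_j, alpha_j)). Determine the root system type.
E_7

The matrix has rank 7 with 2's on the diagonal. Reading the off-diagonal entries as Dynkin edges (a single edge where a_ij = a_ji = -1; a double or triple edge where a_ij * a_ji = 2 or 3), the diagram is a chain of 6 nodes with one extra node attached to the third node from one end (E_7). One simple-root ordering that puts it in standard form is (alpha_1, alpha_2, alpha_6, alpha_3, alpha_4, alpha_5, alpha_7). So the algebra is type E_7.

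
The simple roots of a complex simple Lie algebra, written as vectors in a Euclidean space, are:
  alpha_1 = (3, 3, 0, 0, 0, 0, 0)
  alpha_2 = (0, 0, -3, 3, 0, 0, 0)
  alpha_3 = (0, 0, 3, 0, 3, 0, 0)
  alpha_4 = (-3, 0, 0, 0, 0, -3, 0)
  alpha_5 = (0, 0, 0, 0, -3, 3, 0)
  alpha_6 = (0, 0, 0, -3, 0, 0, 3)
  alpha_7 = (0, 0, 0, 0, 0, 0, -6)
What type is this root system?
C_7 (sp(14))

Compute the Cartan integers a_ij = 2(alpha_i, alpha_j)/(alpha_j, alpha_j); the resulting 7x7 Cartan matrix is
[[2, 0, 0, -1, 0, 0, 0], [0, 2, -1, 0, 0, -1, 0], [0, -1, 2, 0, -1, 0, 0], [-1, 0, 0, 2, -1, 0, 0], [0, 0, -1, -1, 2, 0, 0], [0, -1, 0, 0, 0, 2, -1], [0, 0, 0, 0, 0, -2, 2]].
The roots have two lengths (squared-length ratio 2:1); the short ones are alpha_{1,2,3,4,5,6}. The associated Dynkin diagram is a chain of 7 nodes with a double edge at one end; the terminal node there is the unique long simple root (C_7), so the type is C_7 (the algebra sp(14)).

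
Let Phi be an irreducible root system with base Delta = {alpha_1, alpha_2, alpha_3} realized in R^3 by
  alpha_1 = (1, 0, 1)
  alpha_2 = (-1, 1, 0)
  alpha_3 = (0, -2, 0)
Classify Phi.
type C_3

Compute the Cartan integers a_ij = 2(alpha_i, alpha_j)/(alpha_j, alpha_j); the resulting 3x3 Cartan matrix is
[[2, -1, 0], [-1, 2, -1], [0, -2, 2]].
The roots have two lengths (squared-length ratio 2:1); the short ones are alpha_{1,2}. The associated Dynkin diagram is a chain of 3 nodes with a double edge at one end; the terminal node there is the unique long simple root (C_3), so the type is C_3 (the algebra sp(6)).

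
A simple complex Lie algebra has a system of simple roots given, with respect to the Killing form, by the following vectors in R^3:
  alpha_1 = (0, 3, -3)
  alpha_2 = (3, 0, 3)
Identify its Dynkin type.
A_2 (sl(3))

Compute the Cartan integers a_ij = 2(alpha_i, alpha_j)/(alpha_j, alpha_j); the resulting 2x2 Cartan matrix is
[[2, -1], [-1, 2]].
All simple roots have the same length, so the diagram is simply laced. The associated Dynkin diagram is a chain of 2 nodes with single edges (A_2), so the type is A_2 (the algebra sl(3)).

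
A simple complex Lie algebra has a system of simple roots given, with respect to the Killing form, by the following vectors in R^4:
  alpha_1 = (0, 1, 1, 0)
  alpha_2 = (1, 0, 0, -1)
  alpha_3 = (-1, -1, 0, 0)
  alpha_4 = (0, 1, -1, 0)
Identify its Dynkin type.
Compute the Cartan integers a_ij = 2(alpha_i, alpha_j)/(alpha_j, alpha_j); the resulting 4x4 Cartan matrix is
[[2, 0, -1, 0], [0, 2, -1, 0], [-1, -1, 2, -1], [0, 0, -1, 2]].
All simple roots have the same length, so the diagram is simply laced. The associated Dynkin diagram is a chain of 2 nodes with a fork of two nodes at one end (D_4), so the type is D_4 (the algebra so(8)).

D_4 (so(8))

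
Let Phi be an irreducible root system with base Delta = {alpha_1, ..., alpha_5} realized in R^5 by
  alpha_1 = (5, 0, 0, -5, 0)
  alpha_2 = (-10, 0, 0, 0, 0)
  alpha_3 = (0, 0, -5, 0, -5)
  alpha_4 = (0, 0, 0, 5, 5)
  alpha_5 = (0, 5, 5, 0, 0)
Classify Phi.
type C_5

Compute the Cartan integers a_ij = 2(alpha_i, alpha_j)/(alpha_j, alpha_j); the resulting 5x5 Cartan matrix is
[[2, -1, 0, -1, 0], [-2, 2, 0, 0, 0], [0, 0, 2, -1, -1], [-1, 0, -1, 2, 0], [0, 0, -1, 0, 2]].
The roots have two lengths (squared-length ratio 2:1); the short ones are alpha_{1,3,4,5}. The associated Dynkin diagram is a chain of 5 nodes with a double edge at one end; the terminal node there is the unique long simple root (C_5), so the type is C_5 (the algebra sp(10)).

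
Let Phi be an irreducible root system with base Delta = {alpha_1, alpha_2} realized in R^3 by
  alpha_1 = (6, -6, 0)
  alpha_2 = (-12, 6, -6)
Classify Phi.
G_2

Compute the Cartan integers a_ij = 2(alpha_i, alpha_j)/(alpha_j, alpha_j); the resulting 2x2 Cartan matrix is
[[2, -1], [-3, 2]].
The roots have two lengths (squared-length ratio 3:1); the short ones are alpha_{1}. The associated Dynkin diagram is two nodes joined by a triple edge (G_2), so the type is G_2.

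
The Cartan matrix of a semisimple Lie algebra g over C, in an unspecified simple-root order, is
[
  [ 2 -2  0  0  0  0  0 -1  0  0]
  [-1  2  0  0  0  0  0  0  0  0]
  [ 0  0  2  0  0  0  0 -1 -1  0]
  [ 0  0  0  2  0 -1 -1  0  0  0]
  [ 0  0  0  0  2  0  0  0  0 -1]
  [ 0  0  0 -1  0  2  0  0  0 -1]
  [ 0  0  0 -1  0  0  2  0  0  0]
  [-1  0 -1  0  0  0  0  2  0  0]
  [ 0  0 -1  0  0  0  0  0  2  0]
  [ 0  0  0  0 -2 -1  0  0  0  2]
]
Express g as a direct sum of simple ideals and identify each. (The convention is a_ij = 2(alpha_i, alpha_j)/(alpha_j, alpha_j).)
B_5 (so(11)) + B_5 (so(11))

The diagram associated to this matrix has two connected components: the simple roots {alpha_1, alpha_2, alpha_3, alpha_8, alpha_9} form a chain of 5 nodes with a double edge at one end; the terminal node there is the unique short simple root (B_5), and {alpha_4, alpha_5, alpha_6, alpha_7, alpha_10} form a chain of 5 nodes with a double edge at one end; the terminal node there is the unique short simple root (B_5). A semisimple Lie algebra decomposes uniquely as the direct sum of simple ideals, one per connected component of its Dynkin diagram, so g ≅ B_5 ⊕ B_5 (dimension 55 + 55 = 110).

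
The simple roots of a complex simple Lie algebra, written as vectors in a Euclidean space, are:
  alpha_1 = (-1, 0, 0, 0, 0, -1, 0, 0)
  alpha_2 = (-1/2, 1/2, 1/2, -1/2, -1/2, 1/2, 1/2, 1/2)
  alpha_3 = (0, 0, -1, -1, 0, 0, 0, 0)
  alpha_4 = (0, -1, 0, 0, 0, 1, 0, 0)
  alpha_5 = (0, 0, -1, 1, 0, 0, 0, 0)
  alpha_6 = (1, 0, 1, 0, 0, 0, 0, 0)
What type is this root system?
Compute the Cartan integers a_ij = 2(alpha_i, alpha_j)/(alpha_j, alpha_j); the resulting 6x6 Cartan matrix is
[[2, 0, 0, -1, 0, -1], [0, 2, 0, 0, -1, 0], [0, 0, 2, 0, 0, -1], [-1, 0, 0, 2, 0, 0], [0, -1, 0, 0, 2, -1], [-1, 0, -1, 0, -1, 2]].
All simple roots have the same length, so the diagram is simply laced. The associated Dynkin diagram is a chain of 5 nodes with one extra node attached to the third node from one end (E_6), so the type is E_6.

E_6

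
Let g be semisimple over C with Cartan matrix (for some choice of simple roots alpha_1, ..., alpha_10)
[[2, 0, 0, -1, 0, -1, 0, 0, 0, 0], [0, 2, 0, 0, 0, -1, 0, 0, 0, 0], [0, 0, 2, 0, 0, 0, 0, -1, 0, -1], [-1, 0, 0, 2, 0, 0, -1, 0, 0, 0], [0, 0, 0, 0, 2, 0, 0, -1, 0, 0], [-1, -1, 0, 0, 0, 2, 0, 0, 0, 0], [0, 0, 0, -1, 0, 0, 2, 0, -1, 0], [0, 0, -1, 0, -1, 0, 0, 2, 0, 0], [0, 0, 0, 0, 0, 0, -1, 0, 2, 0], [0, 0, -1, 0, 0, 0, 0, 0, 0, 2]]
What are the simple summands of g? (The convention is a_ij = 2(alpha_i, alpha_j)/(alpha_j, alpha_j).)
The diagram associated to this matrix has two connected components: the simple roots {alpha_3, alpha_5, alpha_8, alpha_10} form a chain of 4 nodes with single edges (A_4), and {alpha_1, alpha_2, alpha_4, alpha_6, alpha_7, alpha_9} form a chain of 6 nodes with single edges (A_6). A semisimple Lie algebra decomposes uniquely as the direct sum of simple ideals, one per connected component of its Dynkin diagram, so g ≅ A_4 ⊕ A_6 (dimension 24 + 48 = 72).

type A_4 + type A_6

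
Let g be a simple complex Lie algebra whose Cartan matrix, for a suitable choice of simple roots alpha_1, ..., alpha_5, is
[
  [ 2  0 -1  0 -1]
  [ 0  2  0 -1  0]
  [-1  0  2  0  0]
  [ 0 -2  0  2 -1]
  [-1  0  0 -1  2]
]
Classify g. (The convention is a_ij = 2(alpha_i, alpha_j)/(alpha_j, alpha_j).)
The matrix has rank 5 with 2's on the diagonal. Reading the off-diagonal entries as Dynkin edges (a single edge where a_ij = a_ji = -1; a double or triple edge where a_ij * a_ji = 2 or 3), the diagram is a chain of 5 nodes with a double edge at one end; the terminal node there is the unique short simple root (B_5). One simple-root ordering that puts it in standard form is (alpha_3, alpha_1, alpha_5, alpha_4, alpha_2). So the algebra is type B_5, i.e. so(11).

B5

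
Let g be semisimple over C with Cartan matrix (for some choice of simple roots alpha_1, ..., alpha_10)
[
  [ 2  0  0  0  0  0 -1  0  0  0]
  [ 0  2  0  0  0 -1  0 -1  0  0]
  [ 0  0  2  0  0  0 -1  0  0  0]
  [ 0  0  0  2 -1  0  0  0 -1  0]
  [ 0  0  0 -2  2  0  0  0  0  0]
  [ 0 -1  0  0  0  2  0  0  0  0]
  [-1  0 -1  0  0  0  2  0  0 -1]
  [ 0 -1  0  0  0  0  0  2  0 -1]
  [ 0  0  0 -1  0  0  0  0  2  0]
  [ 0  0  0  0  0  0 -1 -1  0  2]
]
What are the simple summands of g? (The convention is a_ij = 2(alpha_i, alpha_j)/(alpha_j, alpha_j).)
type C_3 + type D_7

The diagram associated to this matrix has two connected components: the simple roots {alpha_4, alpha_5, alpha_9} form a chain of 3 nodes with a double edge at one end; the terminal node there is the unique long simple root (C_3), and {alpha_1, alpha_2, alpha_3, alpha_6, alpha_7, alpha_8, alpha_10} form a chain of 5 nodes with a fork of two nodes at one end (D_7). A semisimple Lie algebra decomposes uniquely as the direct sum of simple ideals, one per connected component of its Dynkin diagram, so g ≅ C_3 ⊕ D_7 (dimension 21 + 91 = 112).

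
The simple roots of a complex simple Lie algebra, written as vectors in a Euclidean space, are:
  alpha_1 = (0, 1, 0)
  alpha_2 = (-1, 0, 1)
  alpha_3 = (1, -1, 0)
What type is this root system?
type B_3

Compute the Cartan integers a_ij = 2(alpha_i, alpha_j)/(alpha_j, alpha_j); the resulting 3x3 Cartan matrix is
[[2, 0, -1], [0, 2, -1], [-2, -1, 2]].
The roots have two lengths (squared-length ratio 2:1); the short ones are alpha_{1}. The associated Dynkin diagram is a chain of 3 nodes with a double edge at one end; the terminal node there is the unique short simple root (B_3), so the type is B_3 (the algebra so(7)).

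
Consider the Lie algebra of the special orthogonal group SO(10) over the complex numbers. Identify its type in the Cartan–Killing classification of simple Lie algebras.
D_5

This is so(10) with 10 even, which has dimension 10(10-1)/2 = 45 and rank 10/2 = 5. In the classification of classical Lie algebras, the orthogonal algebra so(2n) in an even number of variables has type D_n; here n = 5, so the Dynkin diagram is a chain of 3 nodes with a fork of two nodes at one end (D_5). Hence the type is D_5.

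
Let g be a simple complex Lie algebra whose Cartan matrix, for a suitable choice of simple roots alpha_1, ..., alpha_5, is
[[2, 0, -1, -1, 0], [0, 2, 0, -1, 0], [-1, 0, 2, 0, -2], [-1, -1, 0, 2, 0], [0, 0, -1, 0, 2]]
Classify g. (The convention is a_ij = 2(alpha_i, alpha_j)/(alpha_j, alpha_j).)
B_5 (so(11))

The matrix has rank 5 with 2's on the diagonal. Reading the off-diagonal entries as Dynkin edges (a single edge where a_ij = a_ji = -1; a double or triple edge where a_ij * a_ji = 2 or 3), the diagram is a chain of 5 nodes with a double edge at one end; the terminal node there is the unique short simple root (B_5). One simple-root ordering that puts it in standard form is (alpha_2, alpha_4, alpha_1, alpha_3, alpha_5). So the algebra is type B_5, i.e. so(11).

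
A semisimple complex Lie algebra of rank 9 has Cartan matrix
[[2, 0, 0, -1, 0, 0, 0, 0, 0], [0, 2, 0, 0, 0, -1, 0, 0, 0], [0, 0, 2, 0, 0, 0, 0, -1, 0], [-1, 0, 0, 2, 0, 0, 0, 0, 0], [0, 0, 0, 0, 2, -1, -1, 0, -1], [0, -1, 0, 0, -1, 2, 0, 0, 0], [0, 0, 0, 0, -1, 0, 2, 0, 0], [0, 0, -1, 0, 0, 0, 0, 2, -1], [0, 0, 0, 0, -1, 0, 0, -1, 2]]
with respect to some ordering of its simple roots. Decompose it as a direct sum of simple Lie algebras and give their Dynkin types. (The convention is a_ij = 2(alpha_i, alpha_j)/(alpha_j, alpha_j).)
A2 + E7

The diagram associated to this matrix has two connected components: the simple roots {alpha_1, alpha_4} form a chain of 2 nodes with single edges (A_2), and {alpha_2, alpha_3, alpha_5, alpha_6, alpha_7, alpha_8, alpha_9} form a chain of 6 nodes with one extra node attached to the third node from one end (E_7). A semisimple Lie algebra decomposes uniquely as the direct sum of simple ideals, one per connected component of its Dynkin diagram, so g ≅ A_2 ⊕ E_7 (dimension 8 + 133 = 141).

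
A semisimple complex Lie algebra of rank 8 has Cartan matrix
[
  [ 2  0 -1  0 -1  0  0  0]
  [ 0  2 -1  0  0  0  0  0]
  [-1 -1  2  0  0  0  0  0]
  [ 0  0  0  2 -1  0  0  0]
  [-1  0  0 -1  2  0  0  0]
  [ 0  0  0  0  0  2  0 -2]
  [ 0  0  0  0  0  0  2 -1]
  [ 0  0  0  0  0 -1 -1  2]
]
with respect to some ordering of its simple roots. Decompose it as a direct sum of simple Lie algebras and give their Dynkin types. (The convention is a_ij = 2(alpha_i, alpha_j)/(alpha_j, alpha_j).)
The diagram associated to this matrix has two connected components: the simple roots {alpha_1, alpha_2, alpha_3, alpha_4, alpha_5} form a chain of 5 nodes with single edges (A_5), and {alpha_6, alpha_7, alpha_8} form a chain of 3 nodes with a double edge at one end; the terminal node there is the unique long simple root (C_3). A semisimple Lie algebra decomposes uniquely as the direct sum of simple ideals, one per connected component of its Dynkin diagram, so g ≅ A_5 ⊕ C_3 (dimension 35 + 21 = 56).

A5 + C3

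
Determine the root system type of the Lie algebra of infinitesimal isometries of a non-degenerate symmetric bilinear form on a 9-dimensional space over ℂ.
This is so(9) with 9 odd, which has dimension 9(9-1)/2 = 36 and rank (9-1)/2 = 4. In the classification of classical Lie algebras, the orthogonal algebra so(2n+1) in an odd number of variables has type B_n; here n = 4, so the Dynkin diagram is a chain of 4 nodes with a double edge at one end; the terminal node there is the unique short simple root (B_4). Hence the type is B_4.

B_4 (so(9))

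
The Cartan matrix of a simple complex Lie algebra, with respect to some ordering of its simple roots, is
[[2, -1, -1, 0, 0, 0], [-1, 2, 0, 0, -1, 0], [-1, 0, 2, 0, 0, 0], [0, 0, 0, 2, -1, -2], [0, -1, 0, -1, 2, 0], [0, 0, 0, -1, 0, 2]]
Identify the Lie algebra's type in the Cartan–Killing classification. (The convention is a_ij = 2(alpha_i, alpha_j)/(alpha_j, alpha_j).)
The matrix has rank 6 with 2's on the diagonal. Reading the off-diagonal entries as Dynkin edges (a single edge where a_ij = a_ji = -1; a double or triple edge where a_ij * a_ji = 2 or 3), the diagram is a chain of 6 nodes with a double edge at one end; the terminal node there is the unique short simple root (B_6). One simple-root ordering that puts it in standard form is (alpha_3, alpha_1, alpha_2, alpha_5, alpha_4, alpha_6). So the algebra is type B_6, i.e. so(13).

B6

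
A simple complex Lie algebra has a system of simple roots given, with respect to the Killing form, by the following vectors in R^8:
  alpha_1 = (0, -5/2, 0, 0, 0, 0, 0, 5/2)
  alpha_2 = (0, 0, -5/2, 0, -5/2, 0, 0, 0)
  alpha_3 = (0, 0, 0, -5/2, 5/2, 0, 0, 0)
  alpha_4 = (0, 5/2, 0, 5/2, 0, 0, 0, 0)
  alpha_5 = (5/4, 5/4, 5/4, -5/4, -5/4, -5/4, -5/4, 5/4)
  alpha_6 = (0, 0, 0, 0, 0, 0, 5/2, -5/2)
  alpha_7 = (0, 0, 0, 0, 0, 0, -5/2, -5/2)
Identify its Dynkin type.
E_7

Compute the Cartan integers a_ij = 2(alpha_i, alpha_j)/(alpha_j, alpha_j); the resulting 7x7 Cartan matrix is
[[2, 0, 0, -1, 0, -1, -1], [0, 2, -1, 0, 0, 0, 0], [0, -1, 2, -1, 0, 0, 0], [-1, 0, -1, 2, 0, 0, 0], [0, 0, 0, 0, 2, -1, 0], [-1, 0, 0, 0, -1, 2, 0], [-1, 0, 0, 0, 0, 0, 2]].
All simple roots have the same length, so the diagram is simply laced. The associated Dynkin diagram is a chain of 6 nodes with one extra node attached to the third node from one end (E_7), so the type is E_7.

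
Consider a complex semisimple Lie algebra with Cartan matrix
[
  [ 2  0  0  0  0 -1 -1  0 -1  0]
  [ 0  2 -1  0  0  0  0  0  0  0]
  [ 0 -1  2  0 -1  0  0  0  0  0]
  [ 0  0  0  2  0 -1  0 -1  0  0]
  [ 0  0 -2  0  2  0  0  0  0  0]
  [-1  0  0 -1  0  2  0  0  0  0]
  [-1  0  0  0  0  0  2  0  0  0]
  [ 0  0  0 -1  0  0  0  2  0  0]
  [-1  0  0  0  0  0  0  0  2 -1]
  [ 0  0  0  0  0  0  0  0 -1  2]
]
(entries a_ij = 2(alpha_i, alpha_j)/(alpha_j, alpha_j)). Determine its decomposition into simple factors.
The diagram associated to this matrix has two connected components: the simple roots {alpha_2, alpha_3, alpha_5} form a chain of 3 nodes with a double edge at one end; the terminal node there is the unique long simple root (C_3), and {alpha_1, alpha_4, alpha_6, alpha_7, alpha_8, alpha_9, alpha_10} form a chain of 6 nodes with one extra node attached to the third node from one end (E_7). A semisimple Lie algebra decomposes uniquely as the direct sum of simple ideals, one per connected component of its Dynkin diagram, so g ≅ C_3 ⊕ E_7 (dimension 21 + 133 = 154).

C3 + E7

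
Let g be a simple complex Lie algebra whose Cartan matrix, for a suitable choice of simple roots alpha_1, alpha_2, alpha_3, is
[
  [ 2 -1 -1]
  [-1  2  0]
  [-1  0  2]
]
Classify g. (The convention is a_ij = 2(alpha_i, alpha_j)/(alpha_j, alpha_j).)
type A_3

The matrix has rank 3 with 2's on the diagonal. Reading the off-diagonal entries as Dynkin edges (a single edge where a_ij = a_ji = -1; a double or triple edge where a_ij * a_ji = 2 or 3), the diagram is a chain of 3 nodes with single edges (A_3). One simple-root ordering that puts it in standard form is (alpha_2, alpha_1, alpha_3). So the algebra is type A_3, i.e. sl(4).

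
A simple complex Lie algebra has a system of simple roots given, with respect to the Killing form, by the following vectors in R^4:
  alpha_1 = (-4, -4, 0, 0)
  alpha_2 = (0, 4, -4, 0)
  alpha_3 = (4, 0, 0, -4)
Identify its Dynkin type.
Compute the Cartan integers a_ij = 2(alpha_i, alpha_j)/(alpha_j, alpha_j); the resulting 3x3 Cartan matrix is
[[2, -1, -1], [-1, 2, 0], [-1, 0, 2]].
All simple roots have the same length, so the diagram is simply laced. The associated Dynkin diagram is a chain of 3 nodes with single edges (A_3), so the type is A_3 (the algebra sl(4)).

A_3 (sl(4))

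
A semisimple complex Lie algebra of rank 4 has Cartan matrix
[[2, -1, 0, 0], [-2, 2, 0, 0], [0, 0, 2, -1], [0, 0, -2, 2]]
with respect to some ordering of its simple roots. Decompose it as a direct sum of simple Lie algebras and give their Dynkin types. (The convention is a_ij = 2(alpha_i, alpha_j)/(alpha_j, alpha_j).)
B_2 (so(5)) ⊕ B_2 (so(5))

The diagram associated to this matrix has two connected components: the simple roots {alpha_3, alpha_4} form a chain of 2 nodes with a double edge at one end; the terminal node there is the unique short simple root (B_2), and {alpha_1, alpha_2} form a chain of 2 nodes with a double edge at one end; the terminal node there is the unique short simple root (B_2). A semisimple Lie algebra decomposes uniquely as the direct sum of simple ideals, one per connected component of its Dynkin diagram, so g ≅ B_2 ⊕ B_2 (dimension 10 + 10 = 20).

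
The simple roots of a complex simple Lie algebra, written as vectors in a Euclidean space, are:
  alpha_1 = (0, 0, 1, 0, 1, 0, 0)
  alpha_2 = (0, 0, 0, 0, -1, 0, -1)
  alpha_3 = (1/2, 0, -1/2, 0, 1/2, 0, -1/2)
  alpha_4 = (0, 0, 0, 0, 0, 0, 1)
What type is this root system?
type F_4

Compute the Cartan integers a_ij = 2(alpha_i, alpha_j)/(alpha_j, alpha_j); the resulting 4x4 Cartan matrix is
[[2, -1, 0, 0], [-1, 2, 0, -2], [0, 0, 2, -1], [0, -1, -1, 2]].
The roots have two lengths (squared-length ratio 2:1); the short ones are alpha_{3,4}. The associated Dynkin diagram is a chain of 4 nodes with a double edge between the middle two (F_4), so the type is F_4.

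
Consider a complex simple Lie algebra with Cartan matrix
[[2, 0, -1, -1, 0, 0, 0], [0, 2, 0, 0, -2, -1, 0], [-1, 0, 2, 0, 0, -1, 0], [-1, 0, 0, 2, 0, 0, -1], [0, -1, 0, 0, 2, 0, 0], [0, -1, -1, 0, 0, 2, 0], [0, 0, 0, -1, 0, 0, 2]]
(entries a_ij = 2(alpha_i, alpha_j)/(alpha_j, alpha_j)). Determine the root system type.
B_7

The matrix has rank 7 with 2's on the diagonal. Reading the off-diagonal entries as Dynkin edges (a single edge where a_ij = a_ji = -1; a double or triple edge where a_ij * a_ji = 2 or 3), the diagram is a chain of 7 nodes with a double edge at one end; the terminal node there is the unique short simple root (B_7). One simple-root ordering that puts it in standard form is (alpha_7, alpha_4, alpha_1, alpha_3, alpha_6, alpha_2, alpha_5). So the algebra is type B_7, i.e. so(15).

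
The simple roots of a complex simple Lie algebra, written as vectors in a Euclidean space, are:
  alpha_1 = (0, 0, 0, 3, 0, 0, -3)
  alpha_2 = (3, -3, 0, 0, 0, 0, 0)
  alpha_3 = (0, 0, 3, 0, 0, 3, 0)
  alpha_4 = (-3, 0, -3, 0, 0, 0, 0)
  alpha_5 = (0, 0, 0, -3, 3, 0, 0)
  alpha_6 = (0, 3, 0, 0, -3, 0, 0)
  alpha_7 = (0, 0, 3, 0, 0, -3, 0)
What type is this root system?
D_7 (so(14))

Compute the Cartan integers a_ij = 2(alpha_i, alpha_j)/(alpha_j, alpha_j); the resulting 7x7 Cartan matrix is
[[2, 0, 0, 0, -1, 0, 0], [0, 2, 0, -1, 0, -1, 0], [0, 0, 2, -1, 0, 0, 0], [0, -1, -1, 2, 0, 0, -1], [-1, 0, 0, 0, 2, -1, 0], [0, -1, 0, 0, -1, 2, 0], [0, 0, 0, -1, 0, 0, 2]].
All simple roots have the same length, so the diagram is simply laced. The associated Dynkin diagram is a chain of 5 nodes with a fork of two nodes at one end (D_7), so the type is D_7 (the algebra so(14)).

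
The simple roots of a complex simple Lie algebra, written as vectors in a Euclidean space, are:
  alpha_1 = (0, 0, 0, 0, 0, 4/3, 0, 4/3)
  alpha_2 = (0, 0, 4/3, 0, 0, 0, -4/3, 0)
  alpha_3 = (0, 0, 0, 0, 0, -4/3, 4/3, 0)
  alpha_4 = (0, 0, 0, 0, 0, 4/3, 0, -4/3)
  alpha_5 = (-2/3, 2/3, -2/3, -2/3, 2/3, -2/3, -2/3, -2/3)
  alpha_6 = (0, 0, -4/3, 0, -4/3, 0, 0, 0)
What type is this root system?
Compute the Cartan integers a_ij = 2(alpha_i, alpha_j)/(alpha_j, alpha_j); the resulting 6x6 Cartan matrix is
[[2, 0, -1, 0, -1, 0], [0, 2, -1, 0, 0, -1], [-1, -1, 2, -1, 0, 0], [0, 0, -1, 2, 0, 0], [-1, 0, 0, 0, 2, 0], [0, -1, 0, 0, 0, 2]].
All simple roots have the same length, so the diagram is simply laced. The associated Dynkin diagram is a chain of 5 nodes with one extra node attached to the third node from one end (E_6), so the type is E_6.

E_6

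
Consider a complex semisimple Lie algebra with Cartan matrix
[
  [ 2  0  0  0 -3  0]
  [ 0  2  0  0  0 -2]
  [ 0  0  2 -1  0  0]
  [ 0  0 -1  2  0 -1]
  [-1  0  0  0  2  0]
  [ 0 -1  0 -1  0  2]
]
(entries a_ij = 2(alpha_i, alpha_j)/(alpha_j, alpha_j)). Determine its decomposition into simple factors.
C_4 ⊕ G_2

The diagram associated to this matrix has two connected components: the simple roots {alpha_2, alpha_3, alpha_4, alpha_6} form a chain of 4 nodes with a double edge at one end; the terminal node there is the unique long simple root (C_4), and {alpha_1, alpha_5} form two nodes joined by a triple edge (G_2). A semisimple Lie algebra decomposes uniquely as the direct sum of simple ideals, one per connected component of its Dynkin diagram, so g ≅ C_4 ⊕ G_2 (dimension 36 + 14 = 50).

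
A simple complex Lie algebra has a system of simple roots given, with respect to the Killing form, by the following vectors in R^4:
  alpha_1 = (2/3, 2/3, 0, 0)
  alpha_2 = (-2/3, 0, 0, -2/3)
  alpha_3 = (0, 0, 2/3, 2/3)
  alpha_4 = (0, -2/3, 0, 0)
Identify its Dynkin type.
B_4

Compute the Cartan integers a_ij = 2(alpha_i, alpha_j)/(alpha_j, alpha_j); the resulting 4x4 Cartan matrix is
[[2, -1, 0, -2], [-1, 2, -1, 0], [0, -1, 2, 0], [-1, 0, 0, 2]].
The roots have two lengths (squared-length ratio 2:1); the short ones are alpha_{4}. The associated Dynkin diagram is a chain of 4 nodes with a double edge at one end; the terminal node there is the unique short simple root (B_4), so the type is B_4 (the algebra so(9)).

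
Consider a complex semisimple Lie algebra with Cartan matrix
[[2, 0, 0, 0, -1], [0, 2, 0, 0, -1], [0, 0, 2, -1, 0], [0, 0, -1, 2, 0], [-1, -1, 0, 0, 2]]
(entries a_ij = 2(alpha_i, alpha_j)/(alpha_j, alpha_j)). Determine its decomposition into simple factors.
A_2 ⊕ A_3

The diagram associated to this matrix has two connected components: the simple roots {alpha_3, alpha_4} form a chain of 2 nodes with single edges (A_2), and {alpha_1, alpha_2, alpha_5} form a chain of 3 nodes with single edges (A_3). A semisimple Lie algebra decomposes uniquely as the direct sum of simple ideals, one per connected component of its Dynkin diagram, so g ≅ A_2 ⊕ A_3 (dimension 8 + 15 = 23).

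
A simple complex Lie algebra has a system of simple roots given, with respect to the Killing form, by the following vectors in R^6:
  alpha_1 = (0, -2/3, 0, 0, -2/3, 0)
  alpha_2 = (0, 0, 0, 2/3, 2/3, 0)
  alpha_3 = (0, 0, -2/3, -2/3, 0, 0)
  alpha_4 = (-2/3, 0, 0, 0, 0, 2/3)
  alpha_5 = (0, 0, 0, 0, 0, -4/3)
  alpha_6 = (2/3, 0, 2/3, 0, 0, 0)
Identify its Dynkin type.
C6

Compute the Cartan integers a_ij = 2(alpha_i, alpha_j)/(alpha_j, alpha_j); the resulting 6x6 Cartan matrix is
[[2, -1, 0, 0, 0, 0], [-1, 2, -1, 0, 0, 0], [0, -1, 2, 0, 0, -1], [0, 0, 0, 2, -1, -1], [0, 0, 0, -2, 2, 0], [0, 0, -1, -1, 0, 2]].
The roots have two lengths (squared-length ratio 2:1); the short ones are alpha_{1,2,3,4,6}. The associated Dynkin diagram is a chain of 6 nodes with a double edge at one end; the terminal node there is the unique long simple root (C_6), so the type is C_6 (the algebra sp(12)).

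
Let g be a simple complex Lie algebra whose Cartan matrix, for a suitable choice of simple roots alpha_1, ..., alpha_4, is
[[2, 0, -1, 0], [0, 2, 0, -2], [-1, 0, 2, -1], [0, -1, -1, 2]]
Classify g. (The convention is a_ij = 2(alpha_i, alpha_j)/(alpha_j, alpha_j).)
The matrix has rank 4 with 2's on the diagonal. Reading the off-diagonal entries as Dynkin edges (a single edge where a_ij = a_ji = -1; a double or triple edge where a_ij * a_ji = 2 or 3), the diagram is a chain of 4 nodes with a double edge at one end; the terminal node there is the unique long simple root (C_4). One simple-root ordering that puts it in standard form is (alpha_1, alpha_3, alpha_4, alpha_2). So the algebra is type C_4, i.e. sp(8).

C_4 (sp(8))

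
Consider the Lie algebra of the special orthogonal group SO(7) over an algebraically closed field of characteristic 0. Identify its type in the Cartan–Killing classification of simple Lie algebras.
This is so(7) with 7 odd, which has dimension 7(7-1)/2 = 21 and rank (7-1)/2 = 3. In the classification of classical Lie algebras, the orthogonal algebra so(2n+1) in an odd number of variables has type B_n; here n = 3, so the Dynkin diagram is a chain of 3 nodes with a double edge at one end; the terminal node there is the unique short simple root (B_3). Hence the type is B_3.

B3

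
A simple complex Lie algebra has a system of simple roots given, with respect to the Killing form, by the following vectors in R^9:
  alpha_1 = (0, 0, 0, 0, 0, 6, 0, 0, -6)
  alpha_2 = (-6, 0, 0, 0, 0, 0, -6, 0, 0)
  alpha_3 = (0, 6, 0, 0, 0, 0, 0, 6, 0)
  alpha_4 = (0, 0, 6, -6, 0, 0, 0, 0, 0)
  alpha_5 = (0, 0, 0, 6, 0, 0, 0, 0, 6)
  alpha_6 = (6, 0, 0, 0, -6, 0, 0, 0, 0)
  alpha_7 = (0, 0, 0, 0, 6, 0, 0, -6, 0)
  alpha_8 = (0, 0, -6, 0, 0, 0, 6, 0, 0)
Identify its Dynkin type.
Compute the Cartan integers a_ij = 2(alpha_i, alpha_j)/(alpha_j, alpha_j); the resulting 8x8 Cartan matrix is
[[2, 0, 0, 0, -1, 0, 0, 0], [0, 2, 0, 0, 0, -1, 0, -1], [0, 0, 2, 0, 0, 0, -1, 0], [0, 0, 0, 2, -1, 0, 0, -1], [-1, 0, 0, -1, 2, 0, 0, 0], [0, -1, 0, 0, 0, 2, -1, 0], [0, 0, -1, 0, 0, -1, 2, 0], [0, -1, 0, -1, 0, 0, 0, 2]].
All simple roots have the same length, so the diagram is simply laced. The associated Dynkin diagram is a chain of 8 nodes with single edges (A_8), so the type is A_8 (the algebra sl(9)).

type A_8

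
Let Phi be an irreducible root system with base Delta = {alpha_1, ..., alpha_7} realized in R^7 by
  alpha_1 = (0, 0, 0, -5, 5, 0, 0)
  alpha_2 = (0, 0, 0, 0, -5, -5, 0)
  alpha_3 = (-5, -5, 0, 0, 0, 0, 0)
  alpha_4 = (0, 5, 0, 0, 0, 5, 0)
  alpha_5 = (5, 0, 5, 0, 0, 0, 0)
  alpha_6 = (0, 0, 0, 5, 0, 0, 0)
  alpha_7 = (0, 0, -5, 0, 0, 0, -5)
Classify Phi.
Compute the Cartan integers a_ij = 2(alpha_i, alpha_j)/(alpha_j, alpha_j); the resulting 7x7 Cartan matrix is
[[2, -1, 0, 0, 0, -2, 0], [-1, 2, 0, -1, 0, 0, 0], [0, 0, 2, -1, -1, 0, 0], [0, -1, -1, 2, 0, 0, 0], [0, 0, -1, 0, 2, 0, -1], [-1, 0, 0, 0, 0, 2, 0], [0, 0, 0, 0, -1, 0, 2]].
The roots have two lengths (squared-length ratio 2:1); the short ones are alpha_{6}. The associated Dynkin diagram is a chain of 7 nodes with a double edge at one end; the terminal node there is the unique short simple root (B_7), so the type is B_7 (the algebra so(15)).

type B_7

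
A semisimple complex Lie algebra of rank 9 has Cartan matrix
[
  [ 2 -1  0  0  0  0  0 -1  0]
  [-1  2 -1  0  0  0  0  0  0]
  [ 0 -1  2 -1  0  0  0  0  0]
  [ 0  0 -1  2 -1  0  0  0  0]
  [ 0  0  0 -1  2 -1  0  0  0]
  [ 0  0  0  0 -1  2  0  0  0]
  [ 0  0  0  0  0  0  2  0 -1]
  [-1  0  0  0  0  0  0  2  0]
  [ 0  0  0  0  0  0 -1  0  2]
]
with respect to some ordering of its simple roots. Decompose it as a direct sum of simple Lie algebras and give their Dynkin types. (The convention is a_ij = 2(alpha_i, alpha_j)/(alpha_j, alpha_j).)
A_2 (sl(3)) + A_7 (sl(8))

The diagram associated to this matrix has two connected components: the simple roots {alpha_7, alpha_9} form a chain of 2 nodes with single edges (A_2), and {alpha_1, alpha_2, alpha_3, alpha_4, alpha_5, alpha_6, alpha_8} form a chain of 7 nodes with single edges (A_7). A semisimple Lie algebra decomposes uniquely as the direct sum of simple ideals, one per connected component of its Dynkin diagram, so g ≅ A_2 ⊕ A_7 (dimension 8 + 63 = 71).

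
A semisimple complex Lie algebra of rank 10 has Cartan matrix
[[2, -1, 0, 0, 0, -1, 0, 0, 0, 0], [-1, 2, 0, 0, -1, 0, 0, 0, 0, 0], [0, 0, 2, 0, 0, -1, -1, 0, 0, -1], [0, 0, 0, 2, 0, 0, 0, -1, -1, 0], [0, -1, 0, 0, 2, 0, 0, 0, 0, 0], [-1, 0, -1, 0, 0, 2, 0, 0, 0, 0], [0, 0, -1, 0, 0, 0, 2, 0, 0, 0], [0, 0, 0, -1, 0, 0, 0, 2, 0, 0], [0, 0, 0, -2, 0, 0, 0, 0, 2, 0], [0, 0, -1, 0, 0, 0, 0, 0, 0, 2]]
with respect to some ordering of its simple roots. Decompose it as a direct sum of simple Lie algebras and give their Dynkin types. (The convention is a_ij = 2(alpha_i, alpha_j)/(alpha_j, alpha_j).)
The diagram associated to this matrix has two connected components: the simple roots {alpha_4, alpha_8, alpha_9} form a chain of 3 nodes with a double edge at one end; the terminal node there is the unique long simple root (C_3), and {alpha_1, alpha_2, alpha_3, alpha_5, alpha_6, alpha_7, alpha_10} form a chain of 5 nodes with a fork of two nodes at one end (D_7). A semisimple Lie algebra decomposes uniquely as the direct sum of simple ideals, one per connected component of its Dynkin diagram, so g ≅ C_3 ⊕ D_7 (dimension 21 + 91 = 112).

C_3 ⊕ D_7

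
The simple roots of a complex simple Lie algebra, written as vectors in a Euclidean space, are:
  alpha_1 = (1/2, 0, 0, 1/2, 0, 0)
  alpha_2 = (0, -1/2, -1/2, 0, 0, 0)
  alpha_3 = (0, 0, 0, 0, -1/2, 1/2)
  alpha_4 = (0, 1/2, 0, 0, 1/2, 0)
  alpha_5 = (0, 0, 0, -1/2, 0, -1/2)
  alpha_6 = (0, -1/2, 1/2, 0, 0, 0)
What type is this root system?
type D_6

Compute the Cartan integers a_ij = 2(alpha_i, alpha_j)/(alpha_j, alpha_j); the resulting 6x6 Cartan matrix is
[[2, 0, 0, 0, -1, 0], [0, 2, 0, -1, 0, 0], [0, 0, 2, -1, -1, 0], [0, -1, -1, 2, 0, -1], [-1, 0, -1, 0, 2, 0], [0, 0, 0, -1, 0, 2]].
All simple roots have the same length, so the diagram is simply laced. The associated Dynkin diagram is a chain of 4 nodes with a fork of two nodes at one end (D_6), so the type is D_6 (the algebra so(12)).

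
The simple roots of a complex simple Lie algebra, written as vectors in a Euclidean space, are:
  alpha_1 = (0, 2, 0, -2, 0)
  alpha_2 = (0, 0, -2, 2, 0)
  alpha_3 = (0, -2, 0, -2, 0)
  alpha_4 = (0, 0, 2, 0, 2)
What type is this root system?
type D_4

Compute the Cartan integers a_ij = 2(alpha_i, alpha_j)/(alpha_j, alpha_j); the resulting 4x4 Cartan matrix is
[[2, -1, 0, 0], [-1, 2, -1, -1], [0, -1, 2, 0], [0, -1, 0, 2]].
All simple roots have the same length, so the diagram is simply laced. The associated Dynkin diagram is a chain of 2 nodes with a fork of two nodes at one end (D_4), so the type is D_4 (the algebra so(8)).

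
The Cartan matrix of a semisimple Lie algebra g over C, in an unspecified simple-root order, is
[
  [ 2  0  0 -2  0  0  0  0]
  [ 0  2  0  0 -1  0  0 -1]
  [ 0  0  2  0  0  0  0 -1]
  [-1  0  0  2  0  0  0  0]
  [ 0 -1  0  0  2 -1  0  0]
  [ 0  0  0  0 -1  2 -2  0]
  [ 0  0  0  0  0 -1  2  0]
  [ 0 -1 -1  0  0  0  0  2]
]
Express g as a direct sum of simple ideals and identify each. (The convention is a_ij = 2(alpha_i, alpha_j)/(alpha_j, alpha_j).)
B_2 + B_6

The diagram associated to this matrix has two connected components: the simple roots {alpha_1, alpha_4} form a chain of 2 nodes with a double edge at one end; the terminal node there is the unique short simple root (B_2), and {alpha_2, alpha_3, alpha_5, alpha_6, alpha_7, alpha_8} form a chain of 6 nodes with a double edge at one end; the terminal node there is the unique short simple root (B_6). A semisimple Lie algebra decomposes uniquely as the direct sum of simple ideals, one per connected component of its Dynkin diagram, so g ≅ B_2 ⊕ B_6 (dimension 10 + 78 = 88).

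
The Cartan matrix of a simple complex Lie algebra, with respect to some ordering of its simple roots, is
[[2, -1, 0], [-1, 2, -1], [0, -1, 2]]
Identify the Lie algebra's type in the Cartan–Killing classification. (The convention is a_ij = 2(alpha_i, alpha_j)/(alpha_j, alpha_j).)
The matrix has rank 3 with 2's on the diagonal. Reading the off-diagonal entries as Dynkin edges (a single edge where a_ij = a_ji = -1; a double or triple edge where a_ij * a_ji = 2 or 3), the diagram is a chain of 3 nodes with single edges (A_3). One simple-root ordering that puts it in standard form is (alpha_1, alpha_2, alpha_3). So the algebra is type A_3, i.e. sl(4).

type A_3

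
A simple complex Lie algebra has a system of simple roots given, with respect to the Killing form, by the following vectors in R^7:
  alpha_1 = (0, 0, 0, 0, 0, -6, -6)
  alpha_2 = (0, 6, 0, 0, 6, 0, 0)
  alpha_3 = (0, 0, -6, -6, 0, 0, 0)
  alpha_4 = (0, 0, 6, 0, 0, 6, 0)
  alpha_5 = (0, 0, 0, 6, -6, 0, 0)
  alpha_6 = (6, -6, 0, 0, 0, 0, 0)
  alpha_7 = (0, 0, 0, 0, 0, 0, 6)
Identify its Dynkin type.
Compute the Cartan integers a_ij = 2(alpha_i, alpha_j)/(alpha_j, alpha_j); the resulting 7x7 Cartan matrix is
[[2, 0, 0, -1, 0, 0, -2], [0, 2, 0, 0, -1, -1, 0], [0, 0, 2, -1, -1, 0, 0], [-1, 0, -1, 2, 0, 0, 0], [0, -1, -1, 0, 2, 0, 0], [0, -1, 0, 0, 0, 2, 0], [-1, 0, 0, 0, 0, 0, 2]].
The roots have two lengths (squared-length ratio 2:1); the short ones are alpha_{7}. The associated Dynkin diagram is a chain of 7 nodes with a double edge at one end; the terminal node there is the unique short simple root (B_7), so the type is B_7 (the algebra so(15)).

type B_7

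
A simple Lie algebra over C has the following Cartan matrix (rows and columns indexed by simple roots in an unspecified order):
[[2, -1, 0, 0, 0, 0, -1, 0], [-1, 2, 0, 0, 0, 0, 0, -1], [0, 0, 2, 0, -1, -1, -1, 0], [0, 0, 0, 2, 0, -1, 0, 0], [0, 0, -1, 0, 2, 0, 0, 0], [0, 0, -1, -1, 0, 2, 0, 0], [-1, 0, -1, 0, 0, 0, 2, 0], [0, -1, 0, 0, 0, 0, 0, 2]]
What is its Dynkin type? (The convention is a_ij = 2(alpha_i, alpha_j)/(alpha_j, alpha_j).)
The matrix has rank 8 with 2's on the diagonal. Reading the off-diagonal entries as Dynkin edges (a single edge where a_ij = a_ji = -1; a double or triple edge where a_ij * a_ji = 2 or 3), the diagram is a chain of 7 nodes with one extra node attached to the third node from one end (E_8). One simple-root ordering that puts it in standard form is (alpha_4, alpha_5, alpha_6, alpha_3, alpha_7, alpha_1, alpha_2, alpha_8). So the algebra is type E_8.

E8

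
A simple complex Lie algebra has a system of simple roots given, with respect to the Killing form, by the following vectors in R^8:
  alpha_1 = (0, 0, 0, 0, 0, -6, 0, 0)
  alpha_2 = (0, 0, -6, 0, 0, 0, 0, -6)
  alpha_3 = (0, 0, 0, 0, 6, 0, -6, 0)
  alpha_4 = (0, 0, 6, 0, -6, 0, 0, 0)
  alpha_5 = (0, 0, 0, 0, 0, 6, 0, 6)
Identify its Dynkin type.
Compute the Cartan integers a_ij = 2(alpha_i, alpha_j)/(alpha_j, alpha_j); the resulting 5x5 Cartan matrix is
[[2, 0, 0, 0, -1], [0, 2, 0, -1, -1], [0, 0, 2, -1, 0], [0, -1, -1, 2, 0], [-2, -1, 0, 0, 2]].
The roots have two lengths (squared-length ratio 2:1); the short ones are alpha_{1}. The associated Dynkin diagram is a chain of 5 nodes with a double edge at one end; the terminal node there is the unique short simple root (B_5), so the type is B_5 (the algebra so(11)).

B5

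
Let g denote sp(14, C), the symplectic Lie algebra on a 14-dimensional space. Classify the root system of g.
This is sp(14), which has dimension 14(14+1)/2 = 105 and rank 14/2 = 7. In the classification of classical Lie algebras, the symplectic algebra sp(2n) has type C_n; here n = 7, so the Dynkin diagram is a chain of 7 nodes with a double edge at one end; the terminal node there is the unique long simple root (C_7). Hence the type is C_7.

C_7 (sp(14))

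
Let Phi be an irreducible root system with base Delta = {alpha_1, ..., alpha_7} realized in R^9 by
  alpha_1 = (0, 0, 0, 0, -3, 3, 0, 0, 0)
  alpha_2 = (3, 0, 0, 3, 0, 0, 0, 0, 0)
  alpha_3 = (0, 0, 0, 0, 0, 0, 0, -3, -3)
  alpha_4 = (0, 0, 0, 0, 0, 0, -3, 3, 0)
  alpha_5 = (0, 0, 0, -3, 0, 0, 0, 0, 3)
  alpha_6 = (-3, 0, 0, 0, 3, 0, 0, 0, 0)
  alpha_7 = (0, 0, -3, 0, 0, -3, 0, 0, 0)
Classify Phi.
A_7 (sl(8))

Compute the Cartan integers a_ij = 2(alpha_i, alpha_j)/(alpha_j, alpha_j); the resulting 7x7 Cartan matrix is
[[2, 0, 0, 0, 0, -1, -1], [0, 2, 0, 0, -1, -1, 0], [0, 0, 2, -1, -1, 0, 0], [0, 0, -1, 2, 0, 0, 0], [0, -1, -1, 0, 2, 0, 0], [-1, -1, 0, 0, 0, 2, 0], [-1, 0, 0, 0, 0, 0, 2]].
All simple roots have the same length, so the diagram is simply laced. The associated Dynkin diagram is a chain of 7 nodes with single edges (A_7), so the type is A_7 (the algebra sl(8)).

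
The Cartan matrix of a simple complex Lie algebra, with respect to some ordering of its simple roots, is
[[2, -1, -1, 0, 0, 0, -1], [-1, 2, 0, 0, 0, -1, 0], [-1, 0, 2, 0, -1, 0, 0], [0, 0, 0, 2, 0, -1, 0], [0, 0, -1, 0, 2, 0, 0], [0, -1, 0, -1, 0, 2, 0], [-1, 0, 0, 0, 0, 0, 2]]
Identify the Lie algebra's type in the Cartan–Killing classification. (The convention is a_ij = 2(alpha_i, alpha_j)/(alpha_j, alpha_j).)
E7

The matrix has rank 7 with 2's on the diagonal. Reading the off-diagonal entries as Dynkin edges (a single edge where a_ij = a_ji = -1; a double or triple edge where a_ij * a_ji = 2 or 3), the diagram is a chain of 6 nodes with one extra node attached to the third node from one end (E_7). One simple-root ordering that puts it in standard form is (alpha_5, alpha_7, alpha_3, alpha_1, alpha_2, alpha_6, alpha_4). So the algebra is type E_7.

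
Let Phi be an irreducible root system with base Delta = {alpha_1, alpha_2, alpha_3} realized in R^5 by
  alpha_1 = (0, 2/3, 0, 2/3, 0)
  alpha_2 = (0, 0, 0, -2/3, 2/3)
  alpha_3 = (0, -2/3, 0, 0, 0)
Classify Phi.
Compute the Cartan integers a_ij = 2(alpha_i, alpha_j)/(alpha_j, alpha_j); the resulting 3x3 Cartan matrix is
[[2, -1, -2], [-1, 2, 0], [-1, 0, 2]].
The roots have two lengths (squared-length ratio 2:1); the short ones are alpha_{3}. The associated Dynkin diagram is a chain of 3 nodes with a double edge at one end; the terminal node there is the unique short simple root (B_3), so the type is B_3 (the algebra so(7)).

B3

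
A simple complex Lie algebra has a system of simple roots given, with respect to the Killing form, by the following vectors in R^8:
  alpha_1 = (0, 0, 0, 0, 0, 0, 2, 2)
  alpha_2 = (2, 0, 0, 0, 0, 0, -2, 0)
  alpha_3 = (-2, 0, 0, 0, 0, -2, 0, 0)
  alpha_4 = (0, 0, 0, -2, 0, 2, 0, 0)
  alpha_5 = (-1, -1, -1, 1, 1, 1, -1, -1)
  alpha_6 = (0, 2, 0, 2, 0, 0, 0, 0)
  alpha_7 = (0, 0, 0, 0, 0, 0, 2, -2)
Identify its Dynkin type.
type E_7

Compute the Cartan integers a_ij = 2(alpha_i, alpha_j)/(alpha_j, alpha_j); the resulting 7x7 Cartan matrix is
[[2, -1, 0, 0, -1, 0, 0], [-1, 2, -1, 0, 0, 0, -1], [0, -1, 2, -1, 0, 0, 0], [0, 0, -1, 2, 0, -1, 0], [-1, 0, 0, 0, 2, 0, 0], [0, 0, 0, -1, 0, 2, 0], [0, -1, 0, 0, 0, 0, 2]].
All simple roots have the same length, so the diagram is simply laced. The associated Dynkin diagram is a chain of 6 nodes with one extra node attached to the third node from one end (E_7), so the type is E_7.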